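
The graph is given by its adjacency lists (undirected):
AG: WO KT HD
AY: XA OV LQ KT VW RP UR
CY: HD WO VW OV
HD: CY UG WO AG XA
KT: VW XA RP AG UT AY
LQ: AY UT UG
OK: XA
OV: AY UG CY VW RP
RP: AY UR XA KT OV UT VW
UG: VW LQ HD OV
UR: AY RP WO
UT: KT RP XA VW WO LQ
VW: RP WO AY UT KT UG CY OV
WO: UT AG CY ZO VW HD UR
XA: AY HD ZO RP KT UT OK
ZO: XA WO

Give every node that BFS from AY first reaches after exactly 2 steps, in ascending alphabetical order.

AG, CY, HD, OK, UG, UT, WO, ZO

Level 0: AY
Level 1: KT, LQ, OV, RP, UR, VW, XA
Level 2: AG, CY, HD, OK, UG, UT, WO, ZO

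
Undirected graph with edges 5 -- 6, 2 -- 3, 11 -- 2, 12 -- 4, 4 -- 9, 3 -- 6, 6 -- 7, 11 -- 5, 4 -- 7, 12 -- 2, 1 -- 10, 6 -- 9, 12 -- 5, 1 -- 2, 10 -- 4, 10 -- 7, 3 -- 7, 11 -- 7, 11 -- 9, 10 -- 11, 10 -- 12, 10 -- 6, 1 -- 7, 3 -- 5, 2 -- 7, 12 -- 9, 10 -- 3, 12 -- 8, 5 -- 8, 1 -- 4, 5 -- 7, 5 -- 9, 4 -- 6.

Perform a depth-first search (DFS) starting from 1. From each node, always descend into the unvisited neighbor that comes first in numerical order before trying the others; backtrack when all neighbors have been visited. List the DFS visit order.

Visit 1
1 → 2
2 → 3
3 → 5
5 → 6
6 → 4
4 → 7
7 → 10
10 → 11
11 → 9
9 → 12
12 → 8

1 -> 2 -> 3 -> 5 -> 6 -> 4 -> 7 -> 10 -> 11 -> 9 -> 12 -> 8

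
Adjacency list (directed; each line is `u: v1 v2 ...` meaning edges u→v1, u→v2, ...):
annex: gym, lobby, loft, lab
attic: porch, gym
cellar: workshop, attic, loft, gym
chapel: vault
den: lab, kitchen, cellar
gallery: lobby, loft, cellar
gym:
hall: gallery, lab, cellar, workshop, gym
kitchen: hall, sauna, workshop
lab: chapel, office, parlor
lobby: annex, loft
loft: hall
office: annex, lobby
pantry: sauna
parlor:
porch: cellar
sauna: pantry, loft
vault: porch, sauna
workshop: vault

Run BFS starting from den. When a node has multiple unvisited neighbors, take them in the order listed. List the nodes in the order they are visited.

den, lab, kitchen, cellar, chapel, office, parlor, hall, sauna, workshop, attic, loft, gym, vault, annex, lobby, gallery, pantry, porch

Visit den; enqueue lab, kitchen, cellar → queue [lab, kitchen, cellar]
Visit lab; enqueue chapel, office, parlor → queue [kitchen, cellar, chapel, office, parlor]
Visit kitchen; enqueue hall, sauna, workshop → queue [cellar, chapel, office, parlor, hall, sauna, workshop]
Visit cellar; enqueue attic, loft, gym → queue [chapel, office, parlor, hall, sauna, workshop, attic, loft, gym]
Visit chapel; enqueue vault → queue [office, parlor, hall, sauna, workshop, attic, loft, gym, vault]
Visit office; enqueue annex, lobby → queue [parlor, hall, sauna, workshop, attic, loft, gym, vault, annex, lobby]
Visit parlor → queue [hall, sauna, workshop, attic, loft, gym, vault, annex, lobby]
Visit hall; enqueue gallery → queue [sauna, workshop, attic, loft, gym, vault, annex, lobby, gallery]
Visit sauna; enqueue pantry → queue [workshop, attic, loft, gym, vault, annex, lobby, gallery, pantry]
Visit workshop → queue [attic, loft, gym, vault, annex, lobby, gallery, pantry]
Visit attic; enqueue porch → queue [loft, gym, vault, annex, lobby, gallery, pantry, porch]
Visit loft → queue [gym, vault, annex, lobby, gallery, pantry, porch]
Visit gym → queue [vault, annex, lobby, gallery, pantry, porch]
Visit vault → queue [annex, lobby, gallery, pantry, porch]
Visit annex → queue [lobby, gallery, pantry, porch]
Visit lobby → queue [gallery, pantry, porch]
Visit gallery → queue [pantry, porch]
Visit pantry → queue [porch]
Visit porch → queue []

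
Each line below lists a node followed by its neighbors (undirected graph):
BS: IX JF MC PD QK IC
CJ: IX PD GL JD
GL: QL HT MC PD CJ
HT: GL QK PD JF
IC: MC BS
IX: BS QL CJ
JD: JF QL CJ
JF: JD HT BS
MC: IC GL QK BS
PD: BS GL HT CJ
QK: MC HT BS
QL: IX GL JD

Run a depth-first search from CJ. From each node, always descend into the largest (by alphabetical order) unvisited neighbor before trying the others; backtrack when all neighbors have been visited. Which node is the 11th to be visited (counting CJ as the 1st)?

IX

Visit CJ
CJ → PD
PD → HT
HT → QK
QK → MC
MC → IC
IC → BS
BS → JF
JF → JD
JD → QL
QL → IX
QL → GL

Visit order: CJ, PD, HT, QK, MC, IC, BS, JF, JD, QL, IX, GL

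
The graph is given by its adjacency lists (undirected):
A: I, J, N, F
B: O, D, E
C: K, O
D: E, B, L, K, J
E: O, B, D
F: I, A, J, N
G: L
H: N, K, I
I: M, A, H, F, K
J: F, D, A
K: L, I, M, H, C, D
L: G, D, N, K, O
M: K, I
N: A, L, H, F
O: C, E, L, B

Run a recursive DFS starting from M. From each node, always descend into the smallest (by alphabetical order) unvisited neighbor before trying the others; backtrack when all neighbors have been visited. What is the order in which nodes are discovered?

Visit M
M → I
I → A
A → F
F → J
J → D
D → B
B → E
E → O
O → C
C → K
K → H
H → N
N → L
L → G

M I A F J D B E O C K H N L G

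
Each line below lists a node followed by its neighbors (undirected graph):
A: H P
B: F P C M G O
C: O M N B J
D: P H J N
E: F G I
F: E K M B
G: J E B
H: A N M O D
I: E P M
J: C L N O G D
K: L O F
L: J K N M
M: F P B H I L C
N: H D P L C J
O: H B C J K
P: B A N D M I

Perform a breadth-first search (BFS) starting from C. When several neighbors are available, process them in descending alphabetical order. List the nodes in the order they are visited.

Visit C; enqueue O, N, M, J, B → queue [O, N, M, J, B]
Visit O; enqueue K, H → queue [N, M, J, B, K, H]
Visit N; enqueue P, L, D → queue [M, J, B, K, H, P, L, D]
Visit M; enqueue I, F → queue [J, B, K, H, P, L, D, I, F]
Visit J; enqueue G → queue [B, K, H, P, L, D, I, F, G]
Visit B → queue [K, H, P, L, D, I, F, G]
Visit K → queue [H, P, L, D, I, F, G]
Visit H; enqueue A → queue [P, L, D, I, F, G, A]
Visit P → queue [L, D, I, F, G, A]
Visit L → queue [D, I, F, G, A]
Visit D → queue [I, F, G, A]
Visit I; enqueue E → queue [F, G, A, E]
Visit F → queue [G, A, E]
Visit G → queue [A, E]
Visit A → queue [E]
Visit E → queue []

C → O → N → M → J → B → K → H → P → L → D → I → F → G → A → E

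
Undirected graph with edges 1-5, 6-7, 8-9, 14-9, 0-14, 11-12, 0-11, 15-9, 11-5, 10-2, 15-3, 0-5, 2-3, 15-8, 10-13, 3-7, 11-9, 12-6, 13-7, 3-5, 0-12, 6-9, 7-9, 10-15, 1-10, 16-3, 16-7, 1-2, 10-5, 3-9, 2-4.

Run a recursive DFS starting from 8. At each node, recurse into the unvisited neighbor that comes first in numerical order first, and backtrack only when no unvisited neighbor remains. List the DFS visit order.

Visit 8
8 → 9
9 → 3
3 → 2
2 → 1
1 → 5
5 → 0
0 → 11
11 → 12
12 → 6
6 → 7
7 → 13
13 → 10
10 → 15
7 → 16
0 → 14
2 → 4

8 → 9 → 3 → 2 → 1 → 5 → 0 → 11 → 12 → 6 → 7 → 13 → 10 → 15 → 16 → 14 → 4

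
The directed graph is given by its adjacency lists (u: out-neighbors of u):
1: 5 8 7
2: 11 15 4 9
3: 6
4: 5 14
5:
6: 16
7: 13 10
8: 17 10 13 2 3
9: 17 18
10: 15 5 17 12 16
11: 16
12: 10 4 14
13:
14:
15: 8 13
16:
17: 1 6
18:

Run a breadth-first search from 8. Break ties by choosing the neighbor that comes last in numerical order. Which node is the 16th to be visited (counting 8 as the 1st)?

7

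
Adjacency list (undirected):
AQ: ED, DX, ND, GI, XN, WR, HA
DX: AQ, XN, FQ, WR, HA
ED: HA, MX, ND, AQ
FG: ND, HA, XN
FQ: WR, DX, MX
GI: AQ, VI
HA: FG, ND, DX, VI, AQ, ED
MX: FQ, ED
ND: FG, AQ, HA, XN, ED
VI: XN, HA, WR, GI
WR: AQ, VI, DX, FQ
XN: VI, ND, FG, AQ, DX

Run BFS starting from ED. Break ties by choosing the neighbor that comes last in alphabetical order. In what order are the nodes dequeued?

ED, ND, MX, HA, AQ, XN, FG, FQ, VI, DX, WR, GI

Visit ED; enqueue ND, MX, HA, AQ → queue [ND, MX, HA, AQ]
Visit ND; enqueue XN, FG → queue [MX, HA, AQ, XN, FG]
Visit MX; enqueue FQ → queue [HA, AQ, XN, FG, FQ]
Visit HA; enqueue VI, DX → queue [AQ, XN, FG, FQ, VI, DX]
Visit AQ; enqueue WR, GI → queue [XN, FG, FQ, VI, DX, WR, GI]
Visit XN → queue [FG, FQ, VI, DX, WR, GI]
Visit FG → queue [FQ, VI, DX, WR, GI]
Visit FQ → queue [VI, DX, WR, GI]
Visit VI → queue [DX, WR, GI]
Visit DX → queue [WR, GI]
Visit WR → queue [GI]
Visit GI → queue []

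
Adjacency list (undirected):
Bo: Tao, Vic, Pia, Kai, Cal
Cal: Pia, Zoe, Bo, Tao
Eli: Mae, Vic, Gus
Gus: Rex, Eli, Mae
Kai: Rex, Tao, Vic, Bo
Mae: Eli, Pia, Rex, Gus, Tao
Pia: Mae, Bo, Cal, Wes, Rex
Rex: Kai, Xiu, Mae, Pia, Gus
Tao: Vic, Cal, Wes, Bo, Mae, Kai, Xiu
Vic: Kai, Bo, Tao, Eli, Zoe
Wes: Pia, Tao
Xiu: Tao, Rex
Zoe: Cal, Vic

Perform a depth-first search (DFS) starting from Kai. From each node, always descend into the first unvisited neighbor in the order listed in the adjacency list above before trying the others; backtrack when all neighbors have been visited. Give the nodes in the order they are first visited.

Kai, Rex, Xiu, Tao, Vic, Bo, Pia, Mae, Eli, Gus, Cal, Zoe, Wes

Visit Kai
Kai → Rex
Rex → Xiu
Xiu → Tao
Tao → Vic
Vic → Bo
Bo → Pia
Pia → Mae
Mae → Eli
Eli → Gus
Pia → Cal
Cal → Zoe
Pia → Wes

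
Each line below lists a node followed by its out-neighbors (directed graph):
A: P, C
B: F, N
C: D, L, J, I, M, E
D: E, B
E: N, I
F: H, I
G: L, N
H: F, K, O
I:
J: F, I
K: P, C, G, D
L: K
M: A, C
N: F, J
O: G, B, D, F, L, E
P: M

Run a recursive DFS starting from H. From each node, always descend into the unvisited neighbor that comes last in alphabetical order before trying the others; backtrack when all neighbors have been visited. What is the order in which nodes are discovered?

Visit H
H → O
O → L
L → K
K → P
P → M
M → C
C → J
J → I
J → F
C → E
E → N
C → D
D → B
M → A
K → G

H → O → L → K → P → M → C → J → I → F → E → N → D → B → A → G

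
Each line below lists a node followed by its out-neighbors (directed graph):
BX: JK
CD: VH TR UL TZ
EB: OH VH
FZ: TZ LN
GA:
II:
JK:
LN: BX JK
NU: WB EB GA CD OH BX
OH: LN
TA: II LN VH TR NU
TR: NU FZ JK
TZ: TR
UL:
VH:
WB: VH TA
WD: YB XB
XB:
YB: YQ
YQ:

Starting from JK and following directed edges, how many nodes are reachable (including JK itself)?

1

BFS from JK visits: JK
Reachable nodes: 1 of 20 total.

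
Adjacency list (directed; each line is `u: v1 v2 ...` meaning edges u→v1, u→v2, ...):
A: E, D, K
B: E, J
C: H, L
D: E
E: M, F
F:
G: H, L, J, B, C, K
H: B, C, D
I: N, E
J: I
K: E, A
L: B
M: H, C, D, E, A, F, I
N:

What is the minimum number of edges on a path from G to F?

Level 0: G
Level 1: B, C, H, J, K, L
Level 2: A, D, E, I
Level 3: F, M, N
F first appears at level 3.

3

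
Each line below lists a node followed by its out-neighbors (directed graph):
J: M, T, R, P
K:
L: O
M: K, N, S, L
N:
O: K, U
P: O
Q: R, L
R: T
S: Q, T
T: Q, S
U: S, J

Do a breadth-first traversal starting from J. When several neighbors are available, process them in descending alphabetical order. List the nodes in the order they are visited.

J, T, R, P, M, S, Q, O, N, L, K, U

Visit J; enqueue T, R, P, M → queue [T, R, P, M]
Visit T; enqueue S, Q → queue [R, P, M, S, Q]
Visit R → queue [P, M, S, Q]
Visit P; enqueue O → queue [M, S, Q, O]
Visit M; enqueue N, L, K → queue [S, Q, O, N, L, K]
Visit S → queue [Q, O, N, L, K]
Visit Q → queue [O, N, L, K]
Visit O; enqueue U → queue [N, L, K, U]
Visit N → queue [L, K, U]
Visit L → queue [K, U]
Visit K → queue [U]
Visit U → queue []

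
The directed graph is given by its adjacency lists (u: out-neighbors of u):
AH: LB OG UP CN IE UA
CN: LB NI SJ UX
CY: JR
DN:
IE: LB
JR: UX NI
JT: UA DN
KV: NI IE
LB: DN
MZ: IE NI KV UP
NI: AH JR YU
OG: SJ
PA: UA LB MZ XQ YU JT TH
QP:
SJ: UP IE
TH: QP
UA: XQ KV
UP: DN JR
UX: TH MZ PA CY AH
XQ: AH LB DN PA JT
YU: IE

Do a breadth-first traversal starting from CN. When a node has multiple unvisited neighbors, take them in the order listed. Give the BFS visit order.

CN, LB, NI, SJ, UX, DN, AH, JR, YU, UP, IE, TH, MZ, PA, CY, OG, UA, QP, KV, XQ, JT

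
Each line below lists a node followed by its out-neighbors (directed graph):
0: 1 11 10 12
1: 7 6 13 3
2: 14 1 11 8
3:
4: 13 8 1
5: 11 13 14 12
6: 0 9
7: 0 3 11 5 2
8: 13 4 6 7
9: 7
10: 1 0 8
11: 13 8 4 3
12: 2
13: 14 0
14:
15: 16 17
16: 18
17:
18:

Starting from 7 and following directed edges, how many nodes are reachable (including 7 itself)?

15

BFS from 7 visits: 7, 0, 3, 11, 5, 2, 1, 10, 12, 13, 8, 4, 14, 6, 9
Reachable nodes: 15 of 19 total.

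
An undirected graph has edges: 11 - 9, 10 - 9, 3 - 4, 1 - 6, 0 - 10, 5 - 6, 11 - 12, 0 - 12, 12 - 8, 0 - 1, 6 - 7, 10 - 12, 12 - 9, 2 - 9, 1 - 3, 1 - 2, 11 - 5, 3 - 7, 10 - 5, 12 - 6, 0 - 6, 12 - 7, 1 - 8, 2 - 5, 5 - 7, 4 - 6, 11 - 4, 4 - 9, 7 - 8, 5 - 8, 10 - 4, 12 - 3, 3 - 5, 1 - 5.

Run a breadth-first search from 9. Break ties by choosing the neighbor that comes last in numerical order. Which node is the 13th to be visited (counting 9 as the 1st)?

Visit 9; enqueue 12, 11, 10, 4, 2 → queue [12, 11, 10, 4, 2]
Visit 12; enqueue 8, 7, 6, 3, 0 → queue [11, 10, 4, 2, 8, 7, 6, 3, 0]
Visit 11; enqueue 5 → queue [10, 4, 2, 8, 7, 6, 3, 0, 5]
Visit 10 → queue [4, 2, 8, 7, 6, 3, 0, 5]
Visit 4 → queue [2, 8, 7, 6, 3, 0, 5]
Visit 2; enqueue 1 → queue [8, 7, 6, 3, 0, 5, 1]
Visit 8 → queue [7, 6, 3, 0, 5, 1]
Visit 7 → queue [6, 3, 0, 5, 1]
Visit 6 → queue [3, 0, 5, 1]
Visit 3 → queue [0, 5, 1]
Visit 0 → queue [5, 1]
Visit 5 → queue [1]
Visit 1 → queue []

Visit order: 9, 12, 11, 10, 4, 2, 8, 7, 6, 3, 0, 5, 1

1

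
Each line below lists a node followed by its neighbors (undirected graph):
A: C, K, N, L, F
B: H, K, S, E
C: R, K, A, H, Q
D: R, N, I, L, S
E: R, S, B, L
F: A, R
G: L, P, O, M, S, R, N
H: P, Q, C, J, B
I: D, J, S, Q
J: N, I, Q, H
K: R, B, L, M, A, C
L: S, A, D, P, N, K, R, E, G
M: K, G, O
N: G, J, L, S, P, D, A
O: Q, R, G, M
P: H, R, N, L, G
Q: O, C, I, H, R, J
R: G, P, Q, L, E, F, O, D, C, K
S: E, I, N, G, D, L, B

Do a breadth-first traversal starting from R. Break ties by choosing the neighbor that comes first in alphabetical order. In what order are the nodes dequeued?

R, C, D, E, F, G, K, L, O, P, Q, A, H, I, N, S, B, M, J

Visit R; enqueue C, D, E, F, G, K, L, O, P, Q → queue [C, D, E, F, G, K, L, O, P, Q]
Visit C; enqueue A, H → queue [D, E, F, G, K, L, O, P, Q, A, H]
Visit D; enqueue I, N, S → queue [E, F, G, K, L, O, P, Q, A, H, I, N, S]
Visit E; enqueue B → queue [F, G, K, L, O, P, Q, A, H, I, N, S, B]
Visit F → queue [G, K, L, O, P, Q, A, H, I, N, S, B]
Visit G; enqueue M → queue [K, L, O, P, Q, A, H, I, N, S, B, M]
Visit K → queue [L, O, P, Q, A, H, I, N, S, B, M]
Visit L → queue [O, P, Q, A, H, I, N, S, B, M]
Visit O → queue [P, Q, A, H, I, N, S, B, M]
Visit P → queue [Q, A, H, I, N, S, B, M]
Visit Q; enqueue J → queue [A, H, I, N, S, B, M, J]
Visit A → queue [H, I, N, S, B, M, J]
Visit H → queue [I, N, S, B, M, J]
Visit I → queue [N, S, B, M, J]
Visit N → queue [S, B, M, J]
Visit S → queue [B, M, J]
Visit B → queue [M, J]
Visit M → queue [J]
Visit J → queue []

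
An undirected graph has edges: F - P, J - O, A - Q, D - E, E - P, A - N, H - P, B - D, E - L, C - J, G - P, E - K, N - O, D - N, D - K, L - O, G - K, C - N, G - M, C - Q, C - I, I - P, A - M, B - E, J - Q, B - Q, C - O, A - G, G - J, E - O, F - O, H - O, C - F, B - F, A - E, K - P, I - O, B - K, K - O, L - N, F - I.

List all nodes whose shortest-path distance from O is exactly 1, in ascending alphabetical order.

Level 0: O
Level 1: C, E, F, H, I, J, K, L, N
Level 2: A, B, D, G, P, Q
Level 3: M

C, E, F, H, I, J, K, L, N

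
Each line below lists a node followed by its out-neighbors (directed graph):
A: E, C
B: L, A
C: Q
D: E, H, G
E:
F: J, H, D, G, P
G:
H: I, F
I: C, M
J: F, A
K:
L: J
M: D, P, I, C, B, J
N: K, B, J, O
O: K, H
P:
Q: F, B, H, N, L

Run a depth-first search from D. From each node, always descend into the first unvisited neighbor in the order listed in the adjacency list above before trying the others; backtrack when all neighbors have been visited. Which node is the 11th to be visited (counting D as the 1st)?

P

Visit D
D → E
D → H
H → I
I → C
C → Q
Q → F
F → J
J → A
F → G
F → P
Q → B
B → L
Q → N
N → K
N → O
I → M

Visit order: D, E, H, I, C, Q, F, J, A, G, P, B, L, N, K, O, M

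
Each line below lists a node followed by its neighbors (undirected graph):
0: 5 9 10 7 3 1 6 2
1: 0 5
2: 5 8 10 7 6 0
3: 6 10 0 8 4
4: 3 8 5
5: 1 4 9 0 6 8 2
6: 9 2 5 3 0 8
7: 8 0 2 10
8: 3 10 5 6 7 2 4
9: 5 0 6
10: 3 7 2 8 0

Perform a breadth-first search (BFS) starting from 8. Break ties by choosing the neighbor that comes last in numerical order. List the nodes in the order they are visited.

8 10 7 6 5 4 3 2 0 9 1

Visit 8; enqueue 10, 7, 6, 5, 4, 3, 2 → queue [10, 7, 6, 5, 4, 3, 2]
Visit 10; enqueue 0 → queue [7, 6, 5, 4, 3, 2, 0]
Visit 7 → queue [6, 5, 4, 3, 2, 0]
Visit 6; enqueue 9 → queue [5, 4, 3, 2, 0, 9]
Visit 5; enqueue 1 → queue [4, 3, 2, 0, 9, 1]
Visit 4 → queue [3, 2, 0, 9, 1]
Visit 3 → queue [2, 0, 9, 1]
Visit 2 → queue [0, 9, 1]
Visit 0 → queue [9, 1]
Visit 9 → queue [1]
Visit 1 → queue []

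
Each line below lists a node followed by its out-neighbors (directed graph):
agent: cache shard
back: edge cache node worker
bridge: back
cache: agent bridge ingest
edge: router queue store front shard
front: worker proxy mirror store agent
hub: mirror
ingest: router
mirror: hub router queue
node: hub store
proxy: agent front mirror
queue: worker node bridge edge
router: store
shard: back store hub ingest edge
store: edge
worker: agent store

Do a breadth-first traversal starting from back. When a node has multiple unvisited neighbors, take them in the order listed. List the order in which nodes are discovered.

back, edge, cache, node, worker, router, queue, store, front, shard, agent, bridge, ingest, hub, proxy, mirror

Visit back; enqueue edge, cache, node, worker → queue [edge, cache, node, worker]
Visit edge; enqueue router, queue, store, front, shard → queue [cache, node, worker, router, queue, store, front, shard]
Visit cache; enqueue agent, bridge, ingest → queue [node, worker, router, queue, store, front, shard, agent, bridge, ingest]
Visit node; enqueue hub → queue [worker, router, queue, store, front, shard, agent, bridge, ingest, hub]
Visit worker → queue [router, queue, store, front, shard, agent, bridge, ingest, hub]
Visit router → queue [queue, store, front, shard, agent, bridge, ingest, hub]
Visit queue → queue [store, front, shard, agent, bridge, ingest, hub]
Visit store → queue [front, shard, agent, bridge, ingest, hub]
Visit front; enqueue proxy, mirror → queue [shard, agent, bridge, ingest, hub, proxy, mirror]
Visit shard → queue [agent, bridge, ingest, hub, proxy, mirror]
Visit agent → queue [bridge, ingest, hub, proxy, mirror]
Visit bridge → queue [ingest, hub, proxy, mirror]
Visit ingest → queue [hub, proxy, mirror]
Visit hub → queue [proxy, mirror]
Visit proxy → queue [mirror]
Visit mirror → queue []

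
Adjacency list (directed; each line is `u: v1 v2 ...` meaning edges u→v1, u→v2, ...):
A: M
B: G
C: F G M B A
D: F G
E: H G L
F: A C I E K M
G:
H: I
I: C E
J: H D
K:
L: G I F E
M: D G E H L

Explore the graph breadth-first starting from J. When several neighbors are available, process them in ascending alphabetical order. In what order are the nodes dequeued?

Visit J; enqueue D, H → queue [D, H]
Visit D; enqueue F, G → queue [H, F, G]
Visit H; enqueue I → queue [F, G, I]
Visit F; enqueue A, C, E, K, M → queue [G, I, A, C, E, K, M]
Visit G → queue [I, A, C, E, K, M]
Visit I → queue [A, C, E, K, M]
Visit A → queue [C, E, K, M]
Visit C; enqueue B → queue [E, K, M, B]
Visit E; enqueue L → queue [K, M, B, L]
Visit K → queue [M, B, L]
Visit M → queue [B, L]
Visit B → queue [L]
Visit L → queue []

J → D → H → F → G → I → A → C → E → K → M → B → L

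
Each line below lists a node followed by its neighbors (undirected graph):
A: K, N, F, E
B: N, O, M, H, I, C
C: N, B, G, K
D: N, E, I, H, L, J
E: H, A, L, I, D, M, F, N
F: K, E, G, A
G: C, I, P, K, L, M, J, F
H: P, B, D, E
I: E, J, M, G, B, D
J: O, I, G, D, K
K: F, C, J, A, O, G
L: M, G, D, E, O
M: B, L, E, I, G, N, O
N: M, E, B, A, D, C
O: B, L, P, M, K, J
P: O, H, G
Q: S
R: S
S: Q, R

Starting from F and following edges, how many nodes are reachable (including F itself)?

BFS from F visits: F, A, E, G, K, N, D, H, I, L, M, C, J, P, O, B
Reachable nodes: 16 of 19 total.

16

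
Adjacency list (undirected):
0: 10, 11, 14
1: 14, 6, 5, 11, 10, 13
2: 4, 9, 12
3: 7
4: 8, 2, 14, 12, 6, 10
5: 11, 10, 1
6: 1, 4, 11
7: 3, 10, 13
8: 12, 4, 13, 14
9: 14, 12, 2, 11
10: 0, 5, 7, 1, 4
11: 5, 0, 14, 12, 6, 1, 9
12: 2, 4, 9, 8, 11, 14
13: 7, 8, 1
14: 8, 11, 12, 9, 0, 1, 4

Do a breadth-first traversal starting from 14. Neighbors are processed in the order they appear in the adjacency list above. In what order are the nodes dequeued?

Visit 14; enqueue 8, 11, 12, 9, 0, 1, 4 → queue [8, 11, 12, 9, 0, 1, 4]
Visit 8; enqueue 13 → queue [11, 12, 9, 0, 1, 4, 13]
Visit 11; enqueue 5, 6 → queue [12, 9, 0, 1, 4, 13, 5, 6]
Visit 12; enqueue 2 → queue [9, 0, 1, 4, 13, 5, 6, 2]
Visit 9 → queue [0, 1, 4, 13, 5, 6, 2]
Visit 0; enqueue 10 → queue [1, 4, 13, 5, 6, 2, 10]
Visit 1 → queue [4, 13, 5, 6, 2, 10]
Visit 4 → queue [13, 5, 6, 2, 10]
Visit 13; enqueue 7 → queue [5, 6, 2, 10, 7]
Visit 5 → queue [6, 2, 10, 7]
Visit 6 → queue [2, 10, 7]
Visit 2 → queue [10, 7]
Visit 10 → queue [7]
Visit 7; enqueue 3 → queue [3]
Visit 3 → queue []

14 -> 8 -> 11 -> 12 -> 9 -> 0 -> 1 -> 4 -> 13 -> 5 -> 6 -> 2 -> 10 -> 7 -> 3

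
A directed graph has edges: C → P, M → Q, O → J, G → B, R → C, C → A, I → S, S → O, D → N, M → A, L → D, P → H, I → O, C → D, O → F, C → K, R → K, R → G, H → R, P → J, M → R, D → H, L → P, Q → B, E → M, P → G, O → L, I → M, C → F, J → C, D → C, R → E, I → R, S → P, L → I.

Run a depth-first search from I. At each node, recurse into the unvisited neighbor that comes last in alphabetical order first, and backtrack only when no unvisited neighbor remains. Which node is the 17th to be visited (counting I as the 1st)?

Visit I
I → S
S → P
P → J
J → C
C → K
C → F
C → D
D → N
D → H
H → R
R → G
G → B
R → E
E → M
M → Q
M → A
S → O
O → L

Visit order: I, S, P, J, C, K, F, D, N, H, R, G, B, E, M, Q, A, O, L

A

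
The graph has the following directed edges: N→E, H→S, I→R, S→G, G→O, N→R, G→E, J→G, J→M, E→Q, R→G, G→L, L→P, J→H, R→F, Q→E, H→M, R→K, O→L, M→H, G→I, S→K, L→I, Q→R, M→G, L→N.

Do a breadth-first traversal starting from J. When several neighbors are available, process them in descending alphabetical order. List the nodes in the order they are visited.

J, M, H, G, S, O, L, I, E, K, P, N, R, Q, F

Visit J; enqueue M, H, G → queue [M, H, G]
Visit M → queue [H, G]
Visit H; enqueue S → queue [G, S]
Visit G; enqueue O, L, I, E → queue [S, O, L, I, E]
Visit S; enqueue K → queue [O, L, I, E, K]
Visit O → queue [L, I, E, K]
Visit L; enqueue P, N → queue [I, E, K, P, N]
Visit I; enqueue R → queue [E, K, P, N, R]
Visit E; enqueue Q → queue [K, P, N, R, Q]
Visit K → queue [P, N, R, Q]
Visit P → queue [N, R, Q]
Visit N → queue [R, Q]
Visit R; enqueue F → queue [Q, F]
Visit Q → queue [F]
Visit F → queue []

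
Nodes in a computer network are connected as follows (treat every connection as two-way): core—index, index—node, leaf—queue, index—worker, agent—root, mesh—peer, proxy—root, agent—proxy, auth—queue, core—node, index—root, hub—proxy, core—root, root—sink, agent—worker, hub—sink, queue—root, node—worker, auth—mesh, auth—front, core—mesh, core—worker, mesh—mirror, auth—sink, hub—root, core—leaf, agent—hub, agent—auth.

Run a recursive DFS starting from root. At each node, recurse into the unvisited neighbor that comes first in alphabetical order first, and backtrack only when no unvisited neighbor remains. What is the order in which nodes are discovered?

root → agent → auth → front → mesh → core → index → node → worker → leaf → queue → mirror → peer → sink → hub → proxy

Visit root
root → agent
agent → auth
auth → front
auth → mesh
mesh → core
core → index
index → node
node → worker
core → leaf
leaf → queue
mesh → mirror
mesh → peer
auth → sink
sink → hub
hub → proxy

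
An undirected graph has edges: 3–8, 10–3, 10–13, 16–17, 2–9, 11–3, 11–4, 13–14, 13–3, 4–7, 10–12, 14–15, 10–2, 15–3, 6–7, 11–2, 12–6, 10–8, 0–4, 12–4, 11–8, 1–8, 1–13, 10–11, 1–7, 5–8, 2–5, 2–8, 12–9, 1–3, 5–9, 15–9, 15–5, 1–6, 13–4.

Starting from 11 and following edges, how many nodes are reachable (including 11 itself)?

BFS from 11 visits: 11, 2, 3, 4, 8, 10, 5, 9, 1, 13, 15, 0, 7, 12, 6, 14
Reachable nodes: 16 of 18 total.

16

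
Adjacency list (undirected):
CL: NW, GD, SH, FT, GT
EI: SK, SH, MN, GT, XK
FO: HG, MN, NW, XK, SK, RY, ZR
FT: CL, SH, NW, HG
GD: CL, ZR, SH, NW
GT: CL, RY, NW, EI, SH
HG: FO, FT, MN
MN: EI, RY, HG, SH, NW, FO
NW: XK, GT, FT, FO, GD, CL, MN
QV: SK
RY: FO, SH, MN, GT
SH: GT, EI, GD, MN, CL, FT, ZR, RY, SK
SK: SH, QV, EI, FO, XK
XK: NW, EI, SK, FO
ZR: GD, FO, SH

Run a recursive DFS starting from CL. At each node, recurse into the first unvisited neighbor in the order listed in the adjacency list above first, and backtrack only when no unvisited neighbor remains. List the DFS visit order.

CL NW XK EI SK SH GT RY FO HG FT MN ZR GD QV

Visit CL
CL → NW
NW → XK
XK → EI
EI → SK
SK → SH
SH → GT
GT → RY
RY → FO
FO → HG
HG → FT
HG → MN
FO → ZR
ZR → GD
SK → QV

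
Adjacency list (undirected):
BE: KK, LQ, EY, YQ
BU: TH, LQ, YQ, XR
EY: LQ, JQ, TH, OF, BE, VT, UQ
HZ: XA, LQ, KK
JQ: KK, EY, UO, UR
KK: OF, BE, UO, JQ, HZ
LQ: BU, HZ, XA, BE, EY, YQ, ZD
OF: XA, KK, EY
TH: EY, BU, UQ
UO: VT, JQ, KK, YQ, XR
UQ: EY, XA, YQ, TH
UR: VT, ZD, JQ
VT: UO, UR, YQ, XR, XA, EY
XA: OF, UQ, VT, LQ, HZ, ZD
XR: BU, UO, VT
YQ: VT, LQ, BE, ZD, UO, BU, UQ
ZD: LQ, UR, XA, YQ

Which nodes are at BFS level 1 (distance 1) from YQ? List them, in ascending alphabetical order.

BE, BU, LQ, UO, UQ, VT, ZD

Level 0: YQ
Level 1: BE, BU, LQ, UO, UQ, VT, ZD
Level 2: EY, HZ, JQ, KK, TH, UR, XA, XR
Level 3: OF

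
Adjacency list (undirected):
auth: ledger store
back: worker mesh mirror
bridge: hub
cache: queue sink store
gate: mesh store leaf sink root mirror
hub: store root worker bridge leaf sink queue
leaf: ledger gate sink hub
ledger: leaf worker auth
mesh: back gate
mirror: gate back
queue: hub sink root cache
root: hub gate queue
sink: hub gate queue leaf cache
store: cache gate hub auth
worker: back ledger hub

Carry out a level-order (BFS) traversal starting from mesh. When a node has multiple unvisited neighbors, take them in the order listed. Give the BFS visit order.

mesh → back → gate → worker → mirror → store → leaf → sink → root → ledger → hub → cache → auth → queue → bridge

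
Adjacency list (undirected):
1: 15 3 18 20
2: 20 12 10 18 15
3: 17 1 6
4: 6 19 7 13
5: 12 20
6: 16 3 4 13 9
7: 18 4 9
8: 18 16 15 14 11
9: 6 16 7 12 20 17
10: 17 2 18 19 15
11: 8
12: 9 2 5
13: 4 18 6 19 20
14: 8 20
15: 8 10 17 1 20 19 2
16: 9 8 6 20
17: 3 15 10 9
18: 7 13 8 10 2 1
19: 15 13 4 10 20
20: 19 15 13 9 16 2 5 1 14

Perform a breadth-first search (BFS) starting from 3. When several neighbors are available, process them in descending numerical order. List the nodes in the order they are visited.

Visit 3; enqueue 17, 6, 1 → queue [17, 6, 1]
Visit 17; enqueue 15, 10, 9 → queue [6, 1, 15, 10, 9]
Visit 6; enqueue 16, 13, 4 → queue [1, 15, 10, 9, 16, 13, 4]
Visit 1; enqueue 20, 18 → queue [15, 10, 9, 16, 13, 4, 20, 18]
Visit 15; enqueue 19, 8, 2 → queue [10, 9, 16, 13, 4, 20, 18, 19, 8, 2]
Visit 10 → queue [9, 16, 13, 4, 20, 18, 19, 8, 2]
Visit 9; enqueue 12, 7 → queue [16, 13, 4, 20, 18, 19, 8, 2, 12, 7]
Visit 16 → queue [13, 4, 20, 18, 19, 8, 2, 12, 7]
Visit 13 → queue [4, 20, 18, 19, 8, 2, 12, 7]
Visit 4 → queue [20, 18, 19, 8, 2, 12, 7]
Visit 20; enqueue 14, 5 → queue [18, 19, 8, 2, 12, 7, 14, 5]
Visit 18 → queue [19, 8, 2, 12, 7, 14, 5]
Visit 19 → queue [8, 2, 12, 7, 14, 5]
Visit 8; enqueue 11 → queue [2, 12, 7, 14, 5, 11]
Visit 2 → queue [12, 7, 14, 5, 11]
Visit 12 → queue [7, 14, 5, 11]
Visit 7 → queue [14, 5, 11]
Visit 14 → queue [5, 11]
Visit 5 → queue [11]
Visit 11 → queue []

3 17 6 1 15 10 9 16 13 4 20 18 19 8 2 12 7 14 5 11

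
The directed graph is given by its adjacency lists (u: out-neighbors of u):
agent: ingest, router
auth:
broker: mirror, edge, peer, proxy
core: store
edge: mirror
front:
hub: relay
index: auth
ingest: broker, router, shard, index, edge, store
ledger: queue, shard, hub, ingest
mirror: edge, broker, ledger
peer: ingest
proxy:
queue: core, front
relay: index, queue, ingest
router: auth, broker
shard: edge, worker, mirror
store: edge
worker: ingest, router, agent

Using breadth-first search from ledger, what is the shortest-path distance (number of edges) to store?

Level 0: ledger
Level 1: hub, ingest, queue, shard
Level 2: broker, core, edge, front, index, mirror, relay, router, store, worker
Level 3: agent, auth, peer, proxy
store first appears at level 2.

2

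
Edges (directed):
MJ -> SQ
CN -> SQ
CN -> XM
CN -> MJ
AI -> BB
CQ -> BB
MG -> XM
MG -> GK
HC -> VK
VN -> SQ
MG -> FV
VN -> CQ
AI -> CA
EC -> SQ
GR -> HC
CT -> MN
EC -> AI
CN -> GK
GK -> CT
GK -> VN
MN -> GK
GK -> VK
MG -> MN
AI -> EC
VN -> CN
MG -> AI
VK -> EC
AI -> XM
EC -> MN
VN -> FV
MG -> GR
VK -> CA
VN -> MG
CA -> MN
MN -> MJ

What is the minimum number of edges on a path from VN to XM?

2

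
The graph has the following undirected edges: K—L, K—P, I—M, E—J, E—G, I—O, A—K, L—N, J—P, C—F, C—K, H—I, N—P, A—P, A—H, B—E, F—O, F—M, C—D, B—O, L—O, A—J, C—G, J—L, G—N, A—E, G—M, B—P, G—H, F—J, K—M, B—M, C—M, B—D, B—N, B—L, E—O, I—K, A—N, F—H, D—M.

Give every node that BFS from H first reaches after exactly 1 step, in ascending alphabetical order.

Level 0: H
Level 1: A, F, G, I
Level 2: C, E, J, K, M, N, O, P
Level 3: B, D, L

A, F, G, I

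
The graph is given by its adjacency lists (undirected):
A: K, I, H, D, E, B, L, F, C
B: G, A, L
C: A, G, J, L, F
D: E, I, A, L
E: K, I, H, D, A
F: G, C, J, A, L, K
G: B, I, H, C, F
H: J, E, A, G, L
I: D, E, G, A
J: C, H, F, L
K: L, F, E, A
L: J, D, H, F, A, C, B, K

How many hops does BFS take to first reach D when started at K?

Level 0: K
Level 1: A, E, F, L
Level 2: B, C, D, G, H, I, J
D first appears at level 2.

2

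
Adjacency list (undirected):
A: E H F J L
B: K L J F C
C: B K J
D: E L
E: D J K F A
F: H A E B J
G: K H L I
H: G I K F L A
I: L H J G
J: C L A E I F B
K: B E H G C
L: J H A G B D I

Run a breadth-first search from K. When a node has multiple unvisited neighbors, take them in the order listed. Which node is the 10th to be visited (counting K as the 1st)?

D

Visit K; enqueue B, E, H, G, C → queue [B, E, H, G, C]
Visit B; enqueue L, J, F → queue [E, H, G, C, L, J, F]
Visit E; enqueue D, A → queue [H, G, C, L, J, F, D, A]
Visit H; enqueue I → queue [G, C, L, J, F, D, A, I]
Visit G → queue [C, L, J, F, D, A, I]
Visit C → queue [L, J, F, D, A, I]
Visit L → queue [J, F, D, A, I]
Visit J → queue [F, D, A, I]
Visit F → queue [D, A, I]
Visit D → queue [A, I]
Visit A → queue [I]
Visit I → queue []

Visit order: K, B, E, H, G, C, L, J, F, D, A, I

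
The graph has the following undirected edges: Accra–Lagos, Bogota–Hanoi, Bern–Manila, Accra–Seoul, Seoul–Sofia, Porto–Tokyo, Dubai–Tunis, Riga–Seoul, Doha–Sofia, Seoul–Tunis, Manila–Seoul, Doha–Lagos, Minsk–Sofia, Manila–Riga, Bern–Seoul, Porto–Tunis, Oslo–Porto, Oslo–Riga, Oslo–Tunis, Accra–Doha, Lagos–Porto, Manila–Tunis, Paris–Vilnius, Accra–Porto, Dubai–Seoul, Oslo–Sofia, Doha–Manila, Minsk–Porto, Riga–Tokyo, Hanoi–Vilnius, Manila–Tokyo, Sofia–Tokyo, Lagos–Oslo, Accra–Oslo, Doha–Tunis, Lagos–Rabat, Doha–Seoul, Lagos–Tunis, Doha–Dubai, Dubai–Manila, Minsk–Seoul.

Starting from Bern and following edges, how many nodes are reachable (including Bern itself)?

BFS from Bern visits: Bern, Manila, Seoul, Doha, Dubai, Riga, Tokyo, Tunis, Accra, Minsk, Sofia, Lagos, Oslo, Porto, Rabat
Reachable nodes: 15 of 19 total.

15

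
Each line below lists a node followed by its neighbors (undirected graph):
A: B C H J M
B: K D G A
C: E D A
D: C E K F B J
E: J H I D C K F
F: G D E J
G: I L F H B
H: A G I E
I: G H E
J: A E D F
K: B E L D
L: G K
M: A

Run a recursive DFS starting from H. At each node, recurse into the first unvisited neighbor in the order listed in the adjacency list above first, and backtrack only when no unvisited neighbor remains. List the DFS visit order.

Visit H
H → A
A → B
B → K
K → E
E → J
J → D
D → C
D → F
F → G
G → I
G → L
A → M

H → A → B → K → E → J → D → C → F → G → I → L → M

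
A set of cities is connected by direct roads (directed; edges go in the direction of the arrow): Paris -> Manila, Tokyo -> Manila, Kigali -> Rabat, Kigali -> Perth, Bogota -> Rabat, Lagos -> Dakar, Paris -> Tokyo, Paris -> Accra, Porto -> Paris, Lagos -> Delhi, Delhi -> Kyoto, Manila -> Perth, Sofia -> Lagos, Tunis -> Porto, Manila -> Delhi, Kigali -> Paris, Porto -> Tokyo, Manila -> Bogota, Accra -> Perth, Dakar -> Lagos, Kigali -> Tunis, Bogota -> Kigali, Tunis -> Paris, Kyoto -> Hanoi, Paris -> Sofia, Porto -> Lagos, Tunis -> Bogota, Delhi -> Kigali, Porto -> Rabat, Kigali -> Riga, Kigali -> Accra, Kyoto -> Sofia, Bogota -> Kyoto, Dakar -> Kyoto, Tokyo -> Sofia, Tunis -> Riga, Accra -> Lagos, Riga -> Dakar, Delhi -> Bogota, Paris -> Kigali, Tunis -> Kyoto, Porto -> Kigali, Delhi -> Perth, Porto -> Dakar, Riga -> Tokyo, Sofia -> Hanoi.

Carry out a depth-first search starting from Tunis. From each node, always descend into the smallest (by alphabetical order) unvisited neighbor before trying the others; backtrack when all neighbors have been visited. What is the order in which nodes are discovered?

Visit Tunis
Tunis → Bogota
Bogota → Kigali
Kigali → Accra
Accra → Lagos
Lagos → Dakar
Dakar → Kyoto
Kyoto → Hanoi
Kyoto → Sofia
Lagos → Delhi
Delhi → Perth
Kigali → Paris
Paris → Manila
Paris → Tokyo
Kigali → Rabat
Kigali → Riga
Tunis → Porto

Tunis → Bogota → Kigali → Accra → Lagos → Dakar → Kyoto → Hanoi → Sofia → Delhi → Perth → Paris → Manila → Tokyo → Rabat → Riga → Porto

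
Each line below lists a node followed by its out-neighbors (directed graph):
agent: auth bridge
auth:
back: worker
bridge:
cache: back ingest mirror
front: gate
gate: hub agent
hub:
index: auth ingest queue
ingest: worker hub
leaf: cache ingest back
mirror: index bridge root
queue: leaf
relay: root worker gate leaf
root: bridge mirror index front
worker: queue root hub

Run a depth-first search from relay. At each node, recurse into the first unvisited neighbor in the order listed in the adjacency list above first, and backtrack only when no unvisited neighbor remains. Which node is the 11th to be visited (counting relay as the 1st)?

cache

Visit relay
relay → root
root → bridge
root → mirror
mirror → index
index → auth
index → ingest
ingest → worker
worker → queue
queue → leaf
leaf → cache
cache → back
worker → hub
root → front
front → gate
gate → agent

Visit order: relay, root, bridge, mirror, index, auth, ingest, worker, queue, leaf, cache, back, hub, front, gate, agent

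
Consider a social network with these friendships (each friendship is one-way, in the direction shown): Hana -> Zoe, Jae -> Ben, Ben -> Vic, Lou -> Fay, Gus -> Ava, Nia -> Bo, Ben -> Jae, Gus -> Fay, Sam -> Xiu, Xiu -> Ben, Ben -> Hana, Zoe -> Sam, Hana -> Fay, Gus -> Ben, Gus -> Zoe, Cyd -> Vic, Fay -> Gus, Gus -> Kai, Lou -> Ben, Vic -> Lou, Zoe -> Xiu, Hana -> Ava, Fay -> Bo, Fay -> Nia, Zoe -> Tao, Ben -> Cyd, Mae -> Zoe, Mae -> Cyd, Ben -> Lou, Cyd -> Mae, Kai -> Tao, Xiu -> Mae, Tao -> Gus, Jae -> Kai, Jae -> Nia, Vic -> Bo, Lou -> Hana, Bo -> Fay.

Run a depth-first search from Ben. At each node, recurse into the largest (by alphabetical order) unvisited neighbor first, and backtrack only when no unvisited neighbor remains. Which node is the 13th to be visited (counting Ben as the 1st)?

Visit Ben
Ben → Vic
Vic → Lou
Lou → Hana
Hana → Zoe
Zoe → Xiu
Xiu → Mae
Mae → Cyd
Zoe → Tao
Tao → Gus
Gus → Kai
Gus → Fay
Fay → Nia
Nia → Bo
Gus → Ava
Zoe → Sam
Ben → Jae

Visit order: Ben, Vic, Lou, Hana, Zoe, Xiu, Mae, Cyd, Tao, Gus, Kai, Fay, Nia, Bo, Ava, Sam, Jae

Nia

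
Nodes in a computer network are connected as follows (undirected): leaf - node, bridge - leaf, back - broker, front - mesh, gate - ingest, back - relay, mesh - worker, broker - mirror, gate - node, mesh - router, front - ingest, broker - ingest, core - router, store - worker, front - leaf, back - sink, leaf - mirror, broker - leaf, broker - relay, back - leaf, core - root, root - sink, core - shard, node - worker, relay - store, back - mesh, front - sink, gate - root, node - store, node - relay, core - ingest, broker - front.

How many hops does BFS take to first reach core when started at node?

3

Level 0: node
Level 1: gate, leaf, relay, store, worker
Level 2: back, bridge, broker, front, ingest, mesh, mirror, root
Level 3: core, router, sink
Level 4: shard
core first appears at level 3.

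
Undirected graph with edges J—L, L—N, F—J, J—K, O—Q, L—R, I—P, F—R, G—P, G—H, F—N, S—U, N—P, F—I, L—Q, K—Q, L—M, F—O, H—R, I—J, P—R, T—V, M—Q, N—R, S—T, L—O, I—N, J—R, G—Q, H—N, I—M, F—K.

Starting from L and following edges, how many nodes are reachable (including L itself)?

13

BFS from L visits: L, J, M, N, O, Q, R, F, I, K, H, P, G
Reachable nodes: 13 of 17 total.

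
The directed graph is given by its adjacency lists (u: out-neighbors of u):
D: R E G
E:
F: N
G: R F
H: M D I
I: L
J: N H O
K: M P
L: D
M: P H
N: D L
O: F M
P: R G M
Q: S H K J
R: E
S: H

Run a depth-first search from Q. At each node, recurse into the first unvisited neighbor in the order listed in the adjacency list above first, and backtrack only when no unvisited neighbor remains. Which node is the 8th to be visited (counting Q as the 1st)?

Visit Q
Q → S
S → H
H → M
M → P
P → R
R → E
P → G
G → F
F → N
N → D
N → L
H → I
Q → K
Q → J
J → O

Visit order: Q, S, H, M, P, R, E, G, F, N, D, L, I, K, J, O

G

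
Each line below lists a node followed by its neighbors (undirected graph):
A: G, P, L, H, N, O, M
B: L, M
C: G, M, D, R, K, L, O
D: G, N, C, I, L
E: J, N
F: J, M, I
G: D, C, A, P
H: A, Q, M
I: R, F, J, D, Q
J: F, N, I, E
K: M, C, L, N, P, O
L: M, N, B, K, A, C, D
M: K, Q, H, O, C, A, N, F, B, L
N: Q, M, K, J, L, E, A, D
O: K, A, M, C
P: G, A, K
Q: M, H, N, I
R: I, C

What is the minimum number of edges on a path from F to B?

2

Level 0: F
Level 1: I, J, M
Level 2: A, B, C, D, E, H, K, L, N, O, Q, R
Level 3: G, P
B first appears at level 2.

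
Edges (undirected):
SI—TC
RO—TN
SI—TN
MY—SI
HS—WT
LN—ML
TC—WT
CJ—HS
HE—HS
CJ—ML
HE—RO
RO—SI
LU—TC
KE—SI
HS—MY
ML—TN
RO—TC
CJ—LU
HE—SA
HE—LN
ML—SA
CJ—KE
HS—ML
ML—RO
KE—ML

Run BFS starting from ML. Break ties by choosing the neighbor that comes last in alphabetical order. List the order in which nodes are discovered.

Visit ML; enqueue TN, SA, RO, LN, KE, HS, CJ → queue [TN, SA, RO, LN, KE, HS, CJ]
Visit TN; enqueue SI → queue [SA, RO, LN, KE, HS, CJ, SI]
Visit SA; enqueue HE → queue [RO, LN, KE, HS, CJ, SI, HE]
Visit RO; enqueue TC → queue [LN, KE, HS, CJ, SI, HE, TC]
Visit LN → queue [KE, HS, CJ, SI, HE, TC]
Visit KE → queue [HS, CJ, SI, HE, TC]
Visit HS; enqueue WT, MY → queue [CJ, SI, HE, TC, WT, MY]
Visit CJ; enqueue LU → queue [SI, HE, TC, WT, MY, LU]
Visit SI → queue [HE, TC, WT, MY, LU]
Visit HE → queue [TC, WT, MY, LU]
Visit TC → queue [WT, MY, LU]
Visit WT → queue [MY, LU]
Visit MY → queue [LU]
Visit LU → queue []

ML, TN, SA, RO, LN, KE, HS, CJ, SI, HE, TC, WT, MY, LU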